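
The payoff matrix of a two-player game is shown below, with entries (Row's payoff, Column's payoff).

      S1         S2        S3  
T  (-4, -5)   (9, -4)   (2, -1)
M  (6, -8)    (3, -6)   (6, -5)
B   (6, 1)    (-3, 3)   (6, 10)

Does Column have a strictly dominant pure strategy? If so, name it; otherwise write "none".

S3 vs S1: T: -1>-5, M: -5>-8, B: 10>1.
S3 vs S2: T: -1>-4, M: -5>-6, B: 10>3.
S3 strictly beats every other strategy against every opponent action, so it is strictly dominant.

S3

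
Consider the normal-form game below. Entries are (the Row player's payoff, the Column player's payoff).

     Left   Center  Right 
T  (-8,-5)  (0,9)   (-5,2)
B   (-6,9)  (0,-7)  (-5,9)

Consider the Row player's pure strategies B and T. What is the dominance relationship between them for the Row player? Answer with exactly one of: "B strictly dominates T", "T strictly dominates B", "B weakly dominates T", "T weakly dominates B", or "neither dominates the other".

B weakly dominates T

B's payoffs vs T's, by the Column player's action — Left: -6>-8, Center: 0=0, Right: -5=-5.
B is at least as good everywhere and strictly better somewhere (tied only at Center, Right), so B weakly but not strictly dominates T.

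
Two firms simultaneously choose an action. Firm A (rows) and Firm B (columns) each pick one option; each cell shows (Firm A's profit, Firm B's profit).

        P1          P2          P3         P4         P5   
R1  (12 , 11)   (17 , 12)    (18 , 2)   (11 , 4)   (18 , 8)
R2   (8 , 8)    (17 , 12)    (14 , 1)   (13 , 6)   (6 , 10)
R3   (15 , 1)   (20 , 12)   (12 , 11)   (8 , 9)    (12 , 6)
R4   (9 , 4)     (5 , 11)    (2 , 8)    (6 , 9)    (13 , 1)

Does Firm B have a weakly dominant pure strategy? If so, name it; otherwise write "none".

P2

P2 vs P1: R1: 12>11, R2: 12>8, R3: 12>1, R4: 11>4.
P2 vs P3: R1: 12>2, R2: 12>1, R3: 12>11, R4: 11>8.
P2 vs P4: R1: 12>4, R2: 12>6, R3: 12>9, R4: 11>9.
P2 vs P5: R1: 12>8, R2: 12>10, R3: 12>6, R4: 11>1.
P2 is at least as good as every other strategy against every opponent action, so it is weakly dominant.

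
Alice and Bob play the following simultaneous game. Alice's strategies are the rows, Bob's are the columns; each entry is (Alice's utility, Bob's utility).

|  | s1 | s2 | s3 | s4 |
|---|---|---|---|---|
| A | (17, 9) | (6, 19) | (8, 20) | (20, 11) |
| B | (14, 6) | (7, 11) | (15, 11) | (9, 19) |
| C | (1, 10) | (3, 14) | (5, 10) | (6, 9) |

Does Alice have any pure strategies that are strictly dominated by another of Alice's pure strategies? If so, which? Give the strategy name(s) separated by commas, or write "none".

Nothing dominates A: B at s1 (17>14); C at s1 (17>1).
Nothing dominates B: A at s2 (7>6); C at s1 (14>1).
A strictly dominates C — s1: 17>1, s2: 6>3, s3: 8>5, s4: 20>6.

C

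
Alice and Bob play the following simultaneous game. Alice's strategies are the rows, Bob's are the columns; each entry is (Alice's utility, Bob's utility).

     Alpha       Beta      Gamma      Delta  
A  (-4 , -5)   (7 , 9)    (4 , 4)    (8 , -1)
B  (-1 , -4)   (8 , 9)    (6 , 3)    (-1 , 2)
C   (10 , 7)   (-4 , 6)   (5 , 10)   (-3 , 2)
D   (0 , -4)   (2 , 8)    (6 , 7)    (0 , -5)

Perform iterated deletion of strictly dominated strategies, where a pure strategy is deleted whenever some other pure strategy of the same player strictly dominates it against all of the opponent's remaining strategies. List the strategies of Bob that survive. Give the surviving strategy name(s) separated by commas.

Beta

Column Alpha is eliminated: Gamma beats it against every remaining row (A: 4>-5, B: 3>-4, C: 10>7, D: 7>-4).
For Alice, B strictly dominates C on the remaining columns (Beta: 8>-4, Gamma: 6>5, Delta: -1>-3); eliminate C.
For Bob, Beta strictly dominates Gamma on the remaining rows (A: 9>4, B: 9>3, D: 8>7); eliminate Gamma.
Alice's strategy D is strictly dominated by A (Beta: 7>2, Delta: 8>0) and is removed.
Bob's strategy Delta is strictly dominated by Beta (A: 9>-1, B: 9>2) and is removed.
For Alice, B strictly dominates A on the remaining columns (Beta: 8>7); eliminate A.
Among the remaining strategies, none is strictly dominated by another pure strategy of the same player, so the elimination stops.
Surviving strategies — Alice: {B}; Bob: {Beta}.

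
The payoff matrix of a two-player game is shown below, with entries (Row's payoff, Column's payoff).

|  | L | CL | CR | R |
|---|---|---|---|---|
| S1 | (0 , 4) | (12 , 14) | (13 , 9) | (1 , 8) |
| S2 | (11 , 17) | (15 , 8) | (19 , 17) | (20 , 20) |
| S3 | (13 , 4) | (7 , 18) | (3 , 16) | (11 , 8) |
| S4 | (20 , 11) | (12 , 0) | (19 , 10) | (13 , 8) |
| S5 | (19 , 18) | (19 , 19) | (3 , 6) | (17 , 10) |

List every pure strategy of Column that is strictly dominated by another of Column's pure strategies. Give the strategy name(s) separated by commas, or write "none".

none

L: no other strategy beats it everywhere (CL at S2 (17>8); CR at S2 (17=17); R at S4 (11>8)).
CL is not dominated — it holds its own against L at S1 (14>4); CR at S1 (14>9); R at S1 (14>8).
Nothing dominates CR: L at S1 (9>4); CL at S2 (17>8); R at S1 (9>8).
R: no other strategy beats it everywhere (L at S1 (8>4); CL at S2 (20>8); CR at S2 (20>17)).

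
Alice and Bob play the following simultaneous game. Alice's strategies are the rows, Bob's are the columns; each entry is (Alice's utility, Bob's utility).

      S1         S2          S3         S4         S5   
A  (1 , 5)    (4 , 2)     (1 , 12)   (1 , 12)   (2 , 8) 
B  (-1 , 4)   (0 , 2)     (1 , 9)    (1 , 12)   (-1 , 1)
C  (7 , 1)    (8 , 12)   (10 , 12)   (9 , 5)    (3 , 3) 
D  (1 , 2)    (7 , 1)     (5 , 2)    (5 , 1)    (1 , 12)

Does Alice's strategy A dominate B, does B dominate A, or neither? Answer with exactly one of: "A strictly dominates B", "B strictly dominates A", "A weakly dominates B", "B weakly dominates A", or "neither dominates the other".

Compare A to B across every action of Bob: S1: 1>-1, S2: 4>0, S3: 1=1, S4: 1=1, S5: 2>-1.
A is at least as good everywhere and strictly better somewhere (tied only at S3, S4), so A weakly but not strictly dominates B.

A weakly dominates B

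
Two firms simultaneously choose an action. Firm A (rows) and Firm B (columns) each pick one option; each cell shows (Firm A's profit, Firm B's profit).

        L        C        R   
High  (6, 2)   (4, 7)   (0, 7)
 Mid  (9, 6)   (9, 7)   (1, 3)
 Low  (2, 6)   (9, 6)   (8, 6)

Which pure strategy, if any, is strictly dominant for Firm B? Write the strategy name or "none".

none

L fails to dominate C at High (2<7).
C fails to dominate L at Low (6=6).
R fails to dominate L at Mid (3<6).
No single strategy dominates all the others.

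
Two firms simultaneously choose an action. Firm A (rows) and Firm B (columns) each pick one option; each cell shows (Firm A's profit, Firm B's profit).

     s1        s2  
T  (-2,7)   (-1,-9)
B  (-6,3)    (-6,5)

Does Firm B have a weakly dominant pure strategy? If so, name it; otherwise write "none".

s1 fails to dominate s2 at B (3<5).
s2 fails to dominate s1 at T (-9<7).
No single strategy dominates all the others.

none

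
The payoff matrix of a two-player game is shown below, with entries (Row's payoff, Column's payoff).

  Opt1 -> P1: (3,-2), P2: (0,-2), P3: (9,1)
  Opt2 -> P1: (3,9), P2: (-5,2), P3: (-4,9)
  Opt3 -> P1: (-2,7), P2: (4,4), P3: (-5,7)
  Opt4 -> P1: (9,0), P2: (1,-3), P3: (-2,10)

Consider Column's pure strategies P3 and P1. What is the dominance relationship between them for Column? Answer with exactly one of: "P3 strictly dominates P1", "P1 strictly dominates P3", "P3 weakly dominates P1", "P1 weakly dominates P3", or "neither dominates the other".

P3's payoffs vs P1's, by Row's action — Opt1: 1>-2, Opt2: 9=9, Opt3: 7=7, Opt4: 10>0.
P3 is at least as good everywhere and strictly better somewhere (tied only at Opt2, Opt3), so P3 weakly but not strictly dominates P1.

P3 weakly dominates P1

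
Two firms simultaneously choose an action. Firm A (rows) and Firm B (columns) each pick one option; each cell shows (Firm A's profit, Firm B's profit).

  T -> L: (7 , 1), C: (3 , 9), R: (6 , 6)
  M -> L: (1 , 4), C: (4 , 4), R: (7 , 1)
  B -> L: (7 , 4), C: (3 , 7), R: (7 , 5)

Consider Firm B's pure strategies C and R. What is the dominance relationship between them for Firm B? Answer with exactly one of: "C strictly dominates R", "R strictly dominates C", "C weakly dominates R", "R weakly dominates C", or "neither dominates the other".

C strictly dominates R

C's payoffs vs R's, by Firm A's action — T: 9>6, M: 4>1, B: 7>5.
C gives a strictly higher payoff against each choice by Firm A, so C strictly dominates R.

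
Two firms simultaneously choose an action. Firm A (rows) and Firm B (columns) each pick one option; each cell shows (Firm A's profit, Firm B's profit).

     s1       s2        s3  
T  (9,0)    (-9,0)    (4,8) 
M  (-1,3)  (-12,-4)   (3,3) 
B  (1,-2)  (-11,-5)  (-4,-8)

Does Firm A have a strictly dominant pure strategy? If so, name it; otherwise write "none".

T

T vs M: s1: 9>-1, s2: -9>-12, s3: 4>3.
T vs B: s1: 9>1, s2: -9>-11, s3: 4>-4.
T strictly beats every other strategy against every opponent action, so it is strictly dominant.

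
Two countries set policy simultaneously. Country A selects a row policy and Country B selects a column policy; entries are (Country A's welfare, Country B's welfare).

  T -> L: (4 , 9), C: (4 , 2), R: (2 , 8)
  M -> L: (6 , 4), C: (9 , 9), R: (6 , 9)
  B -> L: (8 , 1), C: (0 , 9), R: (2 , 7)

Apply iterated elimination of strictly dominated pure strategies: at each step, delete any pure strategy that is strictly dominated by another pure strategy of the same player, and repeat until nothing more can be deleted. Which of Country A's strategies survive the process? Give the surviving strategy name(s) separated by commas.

Country A's strategy T is strictly dominated by M (L: 6>4, C: 9>4, R: 6>2) and is removed.
Column L is eliminated: C beats it against every remaining row (M: 9>4, B: 9>1).
Row B is eliminated: M beats it against every remaining column (C: 9>0, R: 6>2).
Among the remaining strategies, none is strictly dominated by another pure strategy of the same player, so the elimination stops.
Surviving strategies — Country A: {M}; Country B: {C, R}.

M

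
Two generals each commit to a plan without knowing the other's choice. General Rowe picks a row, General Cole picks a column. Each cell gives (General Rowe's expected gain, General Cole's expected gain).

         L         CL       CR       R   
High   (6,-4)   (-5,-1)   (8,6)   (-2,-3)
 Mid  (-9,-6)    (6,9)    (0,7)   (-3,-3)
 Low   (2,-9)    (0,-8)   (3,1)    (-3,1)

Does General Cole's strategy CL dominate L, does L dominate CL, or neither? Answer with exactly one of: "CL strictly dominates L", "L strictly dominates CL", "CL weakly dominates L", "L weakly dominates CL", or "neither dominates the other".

Compare CL to L across each choice by General Rowe: High: -1>-4, Mid: 9>-6, Low: -8>-9.
CL gives a strictly higher payoff against each choice by General Rowe, so CL strictly dominates L.

CL strictly dominates L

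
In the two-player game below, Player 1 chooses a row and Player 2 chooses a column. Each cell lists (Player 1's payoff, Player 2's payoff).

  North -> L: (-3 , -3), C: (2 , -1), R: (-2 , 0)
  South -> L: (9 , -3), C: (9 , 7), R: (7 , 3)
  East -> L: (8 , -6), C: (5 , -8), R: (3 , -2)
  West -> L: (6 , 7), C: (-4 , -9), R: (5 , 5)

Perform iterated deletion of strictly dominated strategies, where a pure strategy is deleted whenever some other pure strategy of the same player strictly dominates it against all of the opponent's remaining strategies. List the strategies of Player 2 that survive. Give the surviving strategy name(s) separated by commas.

Row North is eliminated: South beats it against every remaining column (L: 9>-3, C: 9>2, R: 7>-2).
Player 1's strategy East is strictly dominated by South (L: 9>8, C: 9>5, R: 7>3) and is removed.
Row West is eliminated: South beats it against every remaining column (L: 9>6, C: 9>-4, R: 7>5).
For Player 2, C strictly dominates L on the remaining rows (South: 7>-3); eliminate L.
Column R is eliminated: C beats it against every remaining row (South: 7>3).
Among the remaining strategies, none is strictly dominated by another pure strategy of the same player, so the elimination stops.
Surviving strategies — Player 1: {South}; Player 2: {C}.

C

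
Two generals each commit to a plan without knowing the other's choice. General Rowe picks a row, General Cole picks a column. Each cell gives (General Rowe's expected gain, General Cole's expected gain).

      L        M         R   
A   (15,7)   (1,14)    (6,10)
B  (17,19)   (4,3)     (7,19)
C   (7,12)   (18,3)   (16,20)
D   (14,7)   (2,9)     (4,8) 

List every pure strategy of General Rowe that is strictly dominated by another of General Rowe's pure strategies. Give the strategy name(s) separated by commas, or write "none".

B strictly dominates A — L: 17>15, M: 4>1, R: 7>6.
Nothing dominates B: A at L (17>15); C at L (17>7); D at L (17>14).
C is not dominated — it holds its own against A at M (18>1); B at M (18>4); D at M (18>2).
D: dominated, since B does at least as well everywhere (L: 17>14, M: 4>2, R: 7>4).

A, D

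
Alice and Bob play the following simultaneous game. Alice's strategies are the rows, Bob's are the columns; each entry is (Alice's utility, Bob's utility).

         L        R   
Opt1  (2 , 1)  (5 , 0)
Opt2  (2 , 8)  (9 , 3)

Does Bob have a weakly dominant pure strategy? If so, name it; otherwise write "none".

L

L vs R: Opt1: 1>0, Opt2: 8>3.
L is at least as good as every other strategy against every opponent action, so it is weakly dominant.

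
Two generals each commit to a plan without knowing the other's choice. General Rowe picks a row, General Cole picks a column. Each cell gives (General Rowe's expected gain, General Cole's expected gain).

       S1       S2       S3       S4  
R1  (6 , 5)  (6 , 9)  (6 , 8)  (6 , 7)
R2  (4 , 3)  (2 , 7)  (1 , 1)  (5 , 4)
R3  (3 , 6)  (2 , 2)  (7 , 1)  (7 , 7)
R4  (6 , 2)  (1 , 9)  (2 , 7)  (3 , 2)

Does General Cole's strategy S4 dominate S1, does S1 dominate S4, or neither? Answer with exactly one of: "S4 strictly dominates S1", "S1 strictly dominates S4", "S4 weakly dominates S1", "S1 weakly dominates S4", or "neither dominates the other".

S4 weakly dominates S1

S4's payoffs vs S1's, by General Rowe's action — R1: 7>5, R2: 4>3, R3: 7>6, R4: 2=2.
S4 is at least as good everywhere and strictly better somewhere (tied only at R4), so S4 weakly but not strictly dominates S1.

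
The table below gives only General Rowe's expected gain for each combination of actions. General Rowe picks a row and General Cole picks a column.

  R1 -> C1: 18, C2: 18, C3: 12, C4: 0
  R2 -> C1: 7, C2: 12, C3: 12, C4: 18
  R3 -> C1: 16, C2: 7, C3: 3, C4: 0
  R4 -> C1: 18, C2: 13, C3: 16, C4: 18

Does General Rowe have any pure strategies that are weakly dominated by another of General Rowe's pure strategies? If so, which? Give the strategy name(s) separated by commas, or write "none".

R2, R3

R1 is not dominated — it holds its own against R2 at C1 (18>7); R3 at C1 (18>16); R4 at C2 (18>13).
R4 weakly dominates R2 — C1: 18>7, C2: 13>12, C3: 16>12, C4: 18=18.
R3 is weakly dominated by R1 (C1: 18>16, C2: 18>7, C3: 12>3, C4: 0=0).
R4 is not dominated — it holds its own against R1 at C3 (16>12); R2 at C1 (18>7); R3 at C1 (18>16).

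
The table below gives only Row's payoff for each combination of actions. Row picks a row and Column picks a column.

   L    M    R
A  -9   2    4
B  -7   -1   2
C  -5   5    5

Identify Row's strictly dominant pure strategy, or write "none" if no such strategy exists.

C

C vs A: L: -5>-9, M: 5>2, R: 5>4.
C vs B: L: -5>-7, M: 5>-1, R: 5>2.
C strictly beats every other strategy against every opponent action, so it is strictly dominant.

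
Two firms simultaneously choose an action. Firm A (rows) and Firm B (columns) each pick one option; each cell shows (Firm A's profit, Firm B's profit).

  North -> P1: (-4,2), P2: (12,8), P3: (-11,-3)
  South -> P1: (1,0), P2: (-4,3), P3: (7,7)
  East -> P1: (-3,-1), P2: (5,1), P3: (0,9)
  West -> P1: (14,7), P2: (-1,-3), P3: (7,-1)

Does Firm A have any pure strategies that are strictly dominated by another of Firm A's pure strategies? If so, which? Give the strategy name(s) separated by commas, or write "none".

Nothing dominates North: South at P2 (12>-4); East at P2 (12>5); West at P2 (12>-1).
Nothing dominates South: North at P1 (1>-4); East at P1 (1>-3); West at P3 (7=7).
Nothing dominates East: North at P1 (-3>-4); South at P2 (5>-4); West at P2 (5>-1).
West: no other strategy beats it everywhere (North at P1 (14>-4); South at P1 (14>1); East at P1 (14>-3)).

none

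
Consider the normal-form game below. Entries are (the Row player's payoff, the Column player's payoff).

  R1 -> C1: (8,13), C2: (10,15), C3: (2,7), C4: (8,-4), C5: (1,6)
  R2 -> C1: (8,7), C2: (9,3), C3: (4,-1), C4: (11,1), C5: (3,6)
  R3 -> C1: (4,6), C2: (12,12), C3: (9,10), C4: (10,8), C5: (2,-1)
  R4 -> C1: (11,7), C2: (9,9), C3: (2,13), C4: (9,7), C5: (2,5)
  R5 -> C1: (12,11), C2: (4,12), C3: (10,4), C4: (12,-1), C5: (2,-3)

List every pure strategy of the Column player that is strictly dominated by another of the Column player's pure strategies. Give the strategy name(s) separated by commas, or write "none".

C4, C5

C1: no other strategy beats it everywhere (C2 at R2 (7>3); C3 at R1 (13>7); C4 at R1 (13>-4); C5 at R1 (13>6)).
C2 is not dominated — it holds its own against C1 at R1 (15>13); C3 at R1 (15>7); C4 at R1 (15>-4); C5 at R1 (15>6).
C3 is not dominated — it holds its own against C1 at R3 (10>6); C2 at R4 (13>9); C4 at R1 (7>-4); C5 at R1 (7>6).
C4: dominated, since C2 does at least as well everywhere (R1: 15>-4, R2: 3>1, R3: 12>8, R4: 9>7, R5: 12>-1).
C5: dominated, since C1 does at least as well everywhere (R1: 13>6, R2: 7>6, R3: 6>-1, R4: 7>5, R5: 11>-3).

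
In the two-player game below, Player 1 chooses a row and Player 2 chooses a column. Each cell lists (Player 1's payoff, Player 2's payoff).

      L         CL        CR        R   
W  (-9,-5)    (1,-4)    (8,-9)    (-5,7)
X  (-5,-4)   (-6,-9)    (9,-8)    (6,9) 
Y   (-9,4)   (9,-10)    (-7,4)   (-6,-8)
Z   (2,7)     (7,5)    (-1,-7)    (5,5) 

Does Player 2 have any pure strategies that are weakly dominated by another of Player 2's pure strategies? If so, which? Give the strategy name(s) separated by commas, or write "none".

L: no other strategy beats it everywhere (CL at X (-4>-9); CR at W (-5>-9); R at Y (4>-8)).
R weakly dominates CL — W: 7>-4, X: 9>-9, Y: -8>-10, Z: 5=5.
CR: dominated, since L does at least as well everywhere (W: -5>-9, X: -4>-8, Y: 4=4, Z: 7>-7).
R: no other strategy beats it everywhere (L at W (7>-5); CL at W (7>-4); CR at W (7>-9)).

CL, CR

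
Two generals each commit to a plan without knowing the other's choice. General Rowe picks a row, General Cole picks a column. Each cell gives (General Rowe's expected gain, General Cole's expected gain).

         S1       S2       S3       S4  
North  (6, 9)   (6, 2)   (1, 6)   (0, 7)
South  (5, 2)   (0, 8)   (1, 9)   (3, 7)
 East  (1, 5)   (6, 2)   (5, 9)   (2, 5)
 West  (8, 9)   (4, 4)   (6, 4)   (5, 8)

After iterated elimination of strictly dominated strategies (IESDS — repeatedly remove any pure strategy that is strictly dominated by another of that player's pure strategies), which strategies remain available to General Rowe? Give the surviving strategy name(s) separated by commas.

General Rowe's strategy South is strictly dominated by West (S1: 8>5, S2: 4>0, S3: 6>1, S4: 5>3) and is removed.
For General Cole, S1 strictly dominates S2 on the remaining rows (North: 9>2, East: 5>2, West: 9>4); eliminate S2.
General Rowe's strategy North is strictly dominated by West (S1: 8>6, S3: 6>1, S4: 5>0) and is removed.
Row East is eliminated: West beats it against every remaining column (S1: 8>1, S3: 6>5, S4: 5>2).
General Cole's strategy S3 is strictly dominated by S1 (West: 9>4) and is removed.
Column S4 is eliminated: S1 beats it against every remaining row (West: 9>8).
Among the remaining strategies, none is strictly dominated by another pure strategy of the same player, so the elimination stops.
Surviving strategies — General Rowe: {West}; General Cole: {S1}.

West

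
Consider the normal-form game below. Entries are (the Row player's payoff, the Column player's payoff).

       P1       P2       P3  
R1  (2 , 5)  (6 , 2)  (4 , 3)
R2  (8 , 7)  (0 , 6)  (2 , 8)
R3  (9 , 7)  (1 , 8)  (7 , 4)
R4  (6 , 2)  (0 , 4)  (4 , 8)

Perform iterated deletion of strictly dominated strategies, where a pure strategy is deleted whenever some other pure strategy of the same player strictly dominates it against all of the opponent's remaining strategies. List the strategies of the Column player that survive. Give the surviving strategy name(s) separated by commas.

Row R2 is eliminated: R3 beats it against every remaining column (P1: 9>8, P2: 1>0, P3: 7>2).
For the Row player, R3 strictly dominates R4 on the remaining columns (P1: 9>6, P2: 1>0, P3: 7>4); eliminate R4.
For the Column player, P1 strictly dominates P3 on the remaining rows (R1: 5>3, R3: 7>4); eliminate P3.
Among the remaining strategies, none is strictly dominated by another pure strategy of the same player, so the elimination stops.
Surviving strategies — the Row player: {R1, R3}; the Column player: {P1, P2}.

P1, P2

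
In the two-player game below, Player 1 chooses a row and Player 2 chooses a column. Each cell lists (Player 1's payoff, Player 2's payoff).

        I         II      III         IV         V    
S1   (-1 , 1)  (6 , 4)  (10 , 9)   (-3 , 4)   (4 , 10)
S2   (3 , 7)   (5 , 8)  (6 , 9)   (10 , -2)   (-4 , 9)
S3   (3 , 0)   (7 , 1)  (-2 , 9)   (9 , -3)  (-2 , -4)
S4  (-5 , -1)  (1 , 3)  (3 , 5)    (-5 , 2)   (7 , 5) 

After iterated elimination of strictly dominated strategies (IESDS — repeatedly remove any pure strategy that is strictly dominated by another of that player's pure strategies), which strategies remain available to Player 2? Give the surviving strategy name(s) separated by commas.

For Player 2, II strictly dominates I on the remaining rows (S1: 4>1, S2: 8>7, S3: 1>0, S4: 3>-1); eliminate I.
Player 2's strategy II is strictly dominated by III (S1: 9>4, S2: 9>8, S3: 9>1, S4: 5>3) and is removed.
For Player 2, III strictly dominates IV on the remaining rows (S1: 9>4, S2: 9>-2, S3: 9>-3, S4: 5>2); eliminate IV.
Player 1's strategy S2 is strictly dominated by S1 (III: 10>6, V: 4>-4) and is removed.
Player 1's strategy S3 is strictly dominated by S1 (III: 10>-2, V: 4>-2) and is removed.
Among the remaining strategies, none is strictly dominated by another pure strategy of the same player, so the elimination stops.
Surviving strategies — Player 1: {S1, S4}; Player 2: {III, V}.

III, V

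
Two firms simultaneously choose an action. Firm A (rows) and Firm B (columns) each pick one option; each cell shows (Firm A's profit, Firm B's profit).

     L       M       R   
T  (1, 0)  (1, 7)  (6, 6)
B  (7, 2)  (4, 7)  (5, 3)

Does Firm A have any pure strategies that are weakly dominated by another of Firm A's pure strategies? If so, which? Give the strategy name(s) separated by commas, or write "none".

Nothing dominates T: B at R (6>5).
B: no other strategy beats it everywhere (T at L (7>1)).

none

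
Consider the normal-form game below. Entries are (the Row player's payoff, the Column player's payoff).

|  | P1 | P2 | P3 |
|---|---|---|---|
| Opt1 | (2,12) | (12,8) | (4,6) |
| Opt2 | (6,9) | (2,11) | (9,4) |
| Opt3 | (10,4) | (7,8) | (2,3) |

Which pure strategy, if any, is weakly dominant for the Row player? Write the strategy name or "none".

Opt1 fails to dominate Opt2 at P1 (2<6).
Opt2 fails to dominate Opt1 at P2 (2<12).
Opt3 fails to dominate Opt1 at P2 (7<12).
No single strategy dominates all the others.

none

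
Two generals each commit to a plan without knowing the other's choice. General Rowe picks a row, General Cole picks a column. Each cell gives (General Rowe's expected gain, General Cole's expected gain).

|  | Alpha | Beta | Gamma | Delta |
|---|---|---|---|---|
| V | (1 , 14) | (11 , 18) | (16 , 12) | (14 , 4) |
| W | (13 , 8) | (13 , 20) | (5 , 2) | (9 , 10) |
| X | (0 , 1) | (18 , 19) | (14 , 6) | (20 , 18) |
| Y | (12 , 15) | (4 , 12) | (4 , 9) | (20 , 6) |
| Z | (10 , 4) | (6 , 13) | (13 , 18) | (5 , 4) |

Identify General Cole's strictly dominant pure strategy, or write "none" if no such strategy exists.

none

Alpha fails to dominate Beta at V (14<18).
Beta fails to dominate Alpha at Y (12<15).
Gamma fails to dominate Alpha at V (12<14).
Delta fails to dominate Alpha at V (4<14).
No single strategy dominates all the others.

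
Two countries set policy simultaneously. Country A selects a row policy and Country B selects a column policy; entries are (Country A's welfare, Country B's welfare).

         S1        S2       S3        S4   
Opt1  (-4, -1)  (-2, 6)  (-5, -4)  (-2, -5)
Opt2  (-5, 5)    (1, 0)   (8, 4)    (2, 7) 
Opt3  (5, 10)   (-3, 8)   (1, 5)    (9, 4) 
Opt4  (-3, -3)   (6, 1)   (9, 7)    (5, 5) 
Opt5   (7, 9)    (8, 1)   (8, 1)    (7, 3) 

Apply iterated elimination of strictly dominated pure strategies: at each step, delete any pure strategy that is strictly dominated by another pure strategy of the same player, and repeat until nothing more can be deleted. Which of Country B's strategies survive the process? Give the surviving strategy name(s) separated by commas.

S1, S2, S3, S4

Country A's strategy Opt1 is strictly dominated by Opt4 (S1: -3>-4, S2: 6>-2, S3: 9>-5, S4: 5>-2) and is removed.
Row Opt2 is eliminated: Opt4 beats it against every remaining column (S1: -3>-5, S2: 6>1, S3: 9>8, S4: 5>2).
Among the remaining strategies, none is strictly dominated by another pure strategy of the same player, so the elimination stops.
Surviving strategies — Country A: {Opt3, Opt4, Opt5}; Country B: {S1, S2, S3, S4}.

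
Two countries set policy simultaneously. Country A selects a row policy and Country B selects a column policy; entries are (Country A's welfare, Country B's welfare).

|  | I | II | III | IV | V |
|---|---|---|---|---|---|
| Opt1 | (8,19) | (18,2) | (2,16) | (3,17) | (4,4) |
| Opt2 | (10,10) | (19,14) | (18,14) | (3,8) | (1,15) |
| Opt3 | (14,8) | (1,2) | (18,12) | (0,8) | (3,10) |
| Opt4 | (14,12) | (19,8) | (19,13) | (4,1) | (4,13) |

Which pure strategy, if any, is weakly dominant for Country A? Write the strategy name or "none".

Opt4 vs Opt1: I: 14>8, II: 19>18, III: 19>2, IV: 4>3, V: 4=4.
Opt4 vs Opt2: I: 14>10, II: 19=19, III: 19>18, IV: 4>3, V: 4>1.
Opt4 vs Opt3: I: 14=14, II: 19>1, III: 19>18, IV: 4>0, V: 4>3.
Opt4 is at least as good as every other strategy against every opponent action, so it is weakly dominant.

Opt4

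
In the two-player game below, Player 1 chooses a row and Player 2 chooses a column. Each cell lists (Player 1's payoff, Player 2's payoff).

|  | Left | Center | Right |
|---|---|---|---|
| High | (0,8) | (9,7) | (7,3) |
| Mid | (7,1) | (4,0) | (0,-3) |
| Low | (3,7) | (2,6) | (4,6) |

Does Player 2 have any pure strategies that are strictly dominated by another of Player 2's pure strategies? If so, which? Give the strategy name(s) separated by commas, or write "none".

Center, Right

Nothing dominates Left: Center at High (8>7); Right at High (8>3).
Center: dominated, since Left does at least as well everywhere (High: 8>7, Mid: 1>0, Low: 7>6).
Left strictly dominates Right — High: 8>3, Mid: 1>-3, Low: 7>6.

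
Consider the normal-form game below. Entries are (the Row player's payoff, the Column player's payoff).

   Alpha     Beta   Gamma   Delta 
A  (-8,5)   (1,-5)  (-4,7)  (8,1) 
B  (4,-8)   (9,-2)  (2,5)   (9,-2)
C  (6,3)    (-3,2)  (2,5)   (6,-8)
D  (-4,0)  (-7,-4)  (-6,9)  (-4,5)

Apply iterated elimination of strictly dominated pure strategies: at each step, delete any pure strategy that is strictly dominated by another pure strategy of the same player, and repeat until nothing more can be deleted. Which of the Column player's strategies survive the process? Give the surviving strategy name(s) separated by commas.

Gamma

For the Row player, B strictly dominates A on the remaining columns (Alpha: 4>-8, Beta: 9>1, Gamma: 2>-4, Delta: 9>8); eliminate A.
Row D is eliminated: B beats it against every remaining column (Alpha: 4>-4, Beta: 9>-7, Gamma: 2>-6, Delta: 9>-4).
The Column player's strategy Alpha is strictly dominated by Gamma (B: 5>-8, C: 5>3) and is removed.
Column Beta is eliminated: Gamma beats it against every remaining row (B: 5>-2, C: 5>2).
The Column player's strategy Delta is strictly dominated by Gamma (B: 5>-2, C: 5>-8) and is removed.
Among the remaining strategies, none is strictly dominated by another pure strategy of the same player, so the elimination stops.
Surviving strategies — the Row player: {B, C}; the Column player: {Gamma}.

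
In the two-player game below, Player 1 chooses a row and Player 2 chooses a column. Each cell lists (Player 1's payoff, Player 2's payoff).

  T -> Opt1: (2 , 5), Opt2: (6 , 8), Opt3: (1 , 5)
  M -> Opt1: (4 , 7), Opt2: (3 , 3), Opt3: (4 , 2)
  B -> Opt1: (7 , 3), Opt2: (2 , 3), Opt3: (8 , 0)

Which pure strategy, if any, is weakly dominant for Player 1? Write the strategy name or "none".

none

T fails to dominate M at Opt1 (2<4).
M fails to dominate T at Opt2 (3<6).
B fails to dominate T at Opt2 (2<6).
No single strategy dominates all the others.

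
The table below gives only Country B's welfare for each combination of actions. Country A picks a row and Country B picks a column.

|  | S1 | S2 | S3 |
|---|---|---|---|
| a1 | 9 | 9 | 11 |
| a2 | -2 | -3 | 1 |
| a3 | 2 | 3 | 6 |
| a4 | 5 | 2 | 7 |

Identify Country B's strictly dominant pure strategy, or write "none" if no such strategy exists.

S3

S3 vs S1: a1: 11>9, a2: 1>-2, a3: 6>2, a4: 7>5.
S3 vs S2: a1: 11>9, a2: 1>-3, a3: 6>3, a4: 7>2.
S3 strictly beats every other strategy against every opponent action, so it is strictly dominant.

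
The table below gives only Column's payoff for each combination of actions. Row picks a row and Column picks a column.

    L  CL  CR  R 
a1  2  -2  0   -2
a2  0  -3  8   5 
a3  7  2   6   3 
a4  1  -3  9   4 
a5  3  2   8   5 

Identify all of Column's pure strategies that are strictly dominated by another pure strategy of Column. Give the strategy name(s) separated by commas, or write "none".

CL, R

L: no other strategy beats it everywhere (CL at a1 (2>-2); CR at a1 (2>0); R at a1 (2>-2)).
CL is strictly dominated by L (a1: 2>-2, a2: 0>-3, a3: 7>2, a4: 1>-3, a5: 3>2).
CR is not dominated — it holds its own against L at a2 (8>0); CL at a1 (0>-2); R at a1 (0>-2).
CR strictly dominates R — a1: 0>-2, a2: 8>5, a3: 6>3, a4: 9>4, a5: 8>5.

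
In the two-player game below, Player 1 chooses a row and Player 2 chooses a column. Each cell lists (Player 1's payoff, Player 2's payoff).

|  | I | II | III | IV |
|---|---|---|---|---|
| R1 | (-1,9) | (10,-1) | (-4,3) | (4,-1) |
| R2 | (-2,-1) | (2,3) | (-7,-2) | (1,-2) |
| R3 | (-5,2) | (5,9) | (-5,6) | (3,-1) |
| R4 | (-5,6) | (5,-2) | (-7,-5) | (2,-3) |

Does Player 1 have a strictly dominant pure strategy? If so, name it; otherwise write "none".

R1

R1 vs R2: I: -1>-2, II: 10>2, III: -4>-7, IV: 4>1.
R1 vs R3: I: -1>-5, II: 10>5, III: -4>-5, IV: 4>3.
R1 vs R4: I: -1>-5, II: 10>5, III: -4>-7, IV: 4>2.
R1 strictly beats every other strategy against every opponent action, so it is strictly dominant.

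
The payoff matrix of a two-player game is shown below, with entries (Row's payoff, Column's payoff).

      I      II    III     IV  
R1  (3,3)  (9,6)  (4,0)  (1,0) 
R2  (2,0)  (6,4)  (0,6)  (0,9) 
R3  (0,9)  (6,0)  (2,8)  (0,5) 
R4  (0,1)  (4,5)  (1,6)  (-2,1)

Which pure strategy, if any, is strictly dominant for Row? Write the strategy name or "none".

R1 vs R2: I: 3>2, II: 9>6, III: 4>0, IV: 1>0.
R1 vs R3: I: 3>0, II: 9>6, III: 4>2, IV: 1>0.
R1 vs R4: I: 3>0, II: 9>4, III: 4>1, IV: 1>-2.
R1 strictly beats every other strategy against every opponent action, so it is strictly dominant.

R1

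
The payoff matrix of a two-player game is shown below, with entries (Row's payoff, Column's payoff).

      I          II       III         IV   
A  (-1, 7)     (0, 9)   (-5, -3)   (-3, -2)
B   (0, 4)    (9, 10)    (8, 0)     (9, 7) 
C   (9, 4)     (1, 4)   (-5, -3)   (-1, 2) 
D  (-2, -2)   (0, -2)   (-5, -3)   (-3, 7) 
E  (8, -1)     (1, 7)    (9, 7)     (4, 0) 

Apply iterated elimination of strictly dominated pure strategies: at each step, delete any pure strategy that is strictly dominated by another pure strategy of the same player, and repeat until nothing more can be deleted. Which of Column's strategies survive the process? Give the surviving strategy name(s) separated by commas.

For Row, B strictly dominates A on the remaining columns (I: 0>-1, II: 9>0, III: 8>-5, IV: 9>-3); eliminate A.
Row D is eliminated: B beats it against every remaining column (I: 0>-2, II: 9>0, III: 8>-5, IV: 9>-3).
For Column, II strictly dominates IV on the remaining rows (B: 10>7, C: 4>2, E: 7>0); eliminate IV.
Among the remaining strategies, none is strictly dominated by another pure strategy of the same player, so the elimination stops.
Surviving strategies — Row: {B, C, E}; Column: {I, II, III}.

I, II, III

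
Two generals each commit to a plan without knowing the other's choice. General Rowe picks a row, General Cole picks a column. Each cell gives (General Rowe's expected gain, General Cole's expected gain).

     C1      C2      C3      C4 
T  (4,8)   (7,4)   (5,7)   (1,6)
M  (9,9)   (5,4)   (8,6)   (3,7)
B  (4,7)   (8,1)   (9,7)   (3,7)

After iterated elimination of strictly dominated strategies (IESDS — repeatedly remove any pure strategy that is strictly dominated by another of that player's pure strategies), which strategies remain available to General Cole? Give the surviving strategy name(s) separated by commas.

Column C2 is eliminated: C1 beats it against every remaining row (T: 8>4, M: 9>4, B: 7>1).
General Rowe's strategy T is strictly dominated by M (C1: 9>4, C3: 8>5, C4: 3>1) and is removed.
Among the remaining strategies, none is strictly dominated by another pure strategy of the same player, so the elimination stops.
Surviving strategies — General Rowe: {M, B}; General Cole: {C1, C3, C4}.

C1, C3, C4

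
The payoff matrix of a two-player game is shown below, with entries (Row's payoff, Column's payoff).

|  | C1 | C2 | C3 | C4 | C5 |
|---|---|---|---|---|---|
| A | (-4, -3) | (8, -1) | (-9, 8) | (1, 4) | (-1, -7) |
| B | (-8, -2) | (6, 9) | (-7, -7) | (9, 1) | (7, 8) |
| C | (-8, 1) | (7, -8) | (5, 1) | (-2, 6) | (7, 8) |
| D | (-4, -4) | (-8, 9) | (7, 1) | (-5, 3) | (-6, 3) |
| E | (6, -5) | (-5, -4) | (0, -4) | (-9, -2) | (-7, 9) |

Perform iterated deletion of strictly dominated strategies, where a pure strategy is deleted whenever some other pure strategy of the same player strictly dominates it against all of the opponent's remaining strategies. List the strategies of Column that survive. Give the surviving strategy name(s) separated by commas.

Column C1 is eliminated: C4 beats it against every remaining row (A: 4>-3, B: 1>-2, C: 6>1, D: 3>-4, E: -2>-5).
Row's strategy E is strictly dominated by C (C2: 7>-5, C3: 5>0, C4: -2>-9, C5: 7>-7) and is removed.
Among the remaining strategies, none is strictly dominated by another pure strategy of the same player, so the elimination stops.
Surviving strategies — Row: {A, B, C, D}; Column: {C2, C3, C4, C5}.

C2, C3, C4, C5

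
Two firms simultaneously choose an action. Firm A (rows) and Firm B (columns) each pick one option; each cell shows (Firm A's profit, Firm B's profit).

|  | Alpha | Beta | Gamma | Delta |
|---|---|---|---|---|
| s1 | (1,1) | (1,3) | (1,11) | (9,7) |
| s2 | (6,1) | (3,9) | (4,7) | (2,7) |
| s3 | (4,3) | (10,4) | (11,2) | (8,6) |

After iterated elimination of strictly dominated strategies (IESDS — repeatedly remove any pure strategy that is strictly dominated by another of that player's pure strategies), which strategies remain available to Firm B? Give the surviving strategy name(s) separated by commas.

Gamma, Delta

For Firm B, Beta strictly dominates Alpha on the remaining rows (s1: 3>1, s2: 9>1, s3: 4>3); eliminate Alpha.
Row s2 is eliminated: s3 beats it against every remaining column (Beta: 10>3, Gamma: 11>4, Delta: 8>2).
Firm B's strategy Beta is strictly dominated by Delta (s1: 7>3, s3: 6>4) and is removed.
Among the remaining strategies, none is strictly dominated by another pure strategy of the same player, so the elimination stops.
Surviving strategies — Firm A: {s1, s3}; Firm B: {Gamma, Delta}.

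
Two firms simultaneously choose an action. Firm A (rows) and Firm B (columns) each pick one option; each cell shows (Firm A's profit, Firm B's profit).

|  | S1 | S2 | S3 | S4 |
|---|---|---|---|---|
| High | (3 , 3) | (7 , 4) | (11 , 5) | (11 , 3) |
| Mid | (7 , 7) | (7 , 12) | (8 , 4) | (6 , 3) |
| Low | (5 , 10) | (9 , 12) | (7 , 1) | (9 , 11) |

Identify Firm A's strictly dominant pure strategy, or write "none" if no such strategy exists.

none

High fails to dominate Mid at S1 (3<7).
Mid fails to dominate High at S2 (7=7).
Low fails to dominate High at S3 (7<11).
No single strategy dominates all the others.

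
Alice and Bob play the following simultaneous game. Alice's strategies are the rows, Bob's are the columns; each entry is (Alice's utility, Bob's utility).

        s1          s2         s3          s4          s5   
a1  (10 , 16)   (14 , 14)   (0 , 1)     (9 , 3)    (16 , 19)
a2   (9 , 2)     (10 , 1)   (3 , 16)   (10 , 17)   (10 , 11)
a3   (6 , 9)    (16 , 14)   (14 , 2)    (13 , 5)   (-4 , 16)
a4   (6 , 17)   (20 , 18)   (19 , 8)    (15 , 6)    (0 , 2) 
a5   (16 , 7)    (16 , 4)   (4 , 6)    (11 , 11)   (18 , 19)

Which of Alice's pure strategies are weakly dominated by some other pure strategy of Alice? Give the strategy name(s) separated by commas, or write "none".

a1 is weakly dominated by a5 (s1: 16>10, s2: 16>14, s3: 4>0, s4: 11>9, s5: 18>16).
a2 is weakly dominated by a5 (s1: 16>9, s2: 16>10, s3: 4>3, s4: 11>10, s5: 18>10).
a3 is weakly dominated by a4 (s1: 6=6, s2: 20>16, s3: 19>14, s4: 15>13, s5: 0>-4).
a4 is not dominated — it holds its own against a1 at s2 (20>14); a2 at s2 (20>10); a3 at s2 (20>16); a5 at s2 (20>16).
a5 is not dominated — it holds its own against a1 at s1 (16>10); a2 at s1 (16>9); a3 at s1 (16>6); a4 at s1 (16>6).

a1, a2, a3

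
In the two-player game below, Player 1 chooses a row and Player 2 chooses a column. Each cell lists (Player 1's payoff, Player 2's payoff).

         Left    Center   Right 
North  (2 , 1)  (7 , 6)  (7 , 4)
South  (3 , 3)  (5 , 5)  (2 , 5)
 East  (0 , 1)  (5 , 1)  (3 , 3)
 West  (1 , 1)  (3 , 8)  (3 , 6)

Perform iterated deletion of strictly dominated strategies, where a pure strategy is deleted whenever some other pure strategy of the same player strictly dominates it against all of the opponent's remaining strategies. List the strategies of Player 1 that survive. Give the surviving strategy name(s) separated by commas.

North

For Player 1, North strictly dominates East on the remaining columns (Left: 2>0, Center: 7>5, Right: 7>3); eliminate East.
Player 1's strategy West is strictly dominated by North (Left: 2>1, Center: 7>3, Right: 7>3) and is removed.
Column Left is eliminated: Center beats it against every remaining row (North: 6>1, South: 5>3).
Row South is eliminated: North beats it against every remaining column (Center: 7>5, Right: 7>2).
Player 2's strategy Right is strictly dominated by Center (North: 6>4) and is removed.
Among the remaining strategies, none is strictly dominated by another pure strategy of the same player, so the elimination stops.
Surviving strategies — Player 1: {North}; Player 2: {Center}.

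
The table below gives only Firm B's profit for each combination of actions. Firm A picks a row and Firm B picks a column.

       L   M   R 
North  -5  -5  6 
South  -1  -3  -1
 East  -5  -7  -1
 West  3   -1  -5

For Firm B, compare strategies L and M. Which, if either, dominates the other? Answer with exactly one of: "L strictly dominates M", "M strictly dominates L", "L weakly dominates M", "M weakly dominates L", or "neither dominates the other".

L's payoffs vs M's, by Firm A's action — North: -5=-5, South: -1>-3, East: -5>-7, West: 3>-1.
L is at least as good everywhere and strictly better somewhere (tied only at North), so L weakly but not strictly dominates M.

L weakly dominates M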